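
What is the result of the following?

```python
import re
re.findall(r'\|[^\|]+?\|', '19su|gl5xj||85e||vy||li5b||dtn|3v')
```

['|gl5xj|', '|85e|', '|vy|', '|li5b|', '|dtn|']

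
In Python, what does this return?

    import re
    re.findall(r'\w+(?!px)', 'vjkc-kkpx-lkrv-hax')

The negative lookaround is zero-width — it rules out positions where the adjacent text would match, without consuming anything.
Walking the string: at [0:4] → 'vjkc'; at [5:9] → 'kkpx'; at [10:14] → 'lkrv'; at [15:18] → 'hax'.
Since nothing is captured, `findall` lists the 4 matched substrings directly.

['vjkc', 'kkpx', 'lkrv', 'hax']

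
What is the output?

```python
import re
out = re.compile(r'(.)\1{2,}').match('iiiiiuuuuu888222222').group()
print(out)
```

iiiii

The backreference `\1` re-matches whatever the first group consumed, character for character.
`match` is anchored at position 0; if the pattern doesn't fit there, it returns None.
The match spans [0:5] → 'iiiii'.
Captured: group 1 = 'i'.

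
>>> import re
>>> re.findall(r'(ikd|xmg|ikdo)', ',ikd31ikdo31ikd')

Alternation tries branches left to right and keeps the first one that lets the overall match succeed at that position.
`findall` collects group 1 from each match (3 total).

['ikd', 'ikd', 'ikd']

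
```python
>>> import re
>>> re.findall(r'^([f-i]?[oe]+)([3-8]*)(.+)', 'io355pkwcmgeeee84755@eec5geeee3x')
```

[('io', '355', 'pkwcmgeeee84755@eec5geeee3x')]

Pattern: anchored at the start of the string; then optionally a character in [f-i], then one or more of one of [oe] (captured); then zero or more of a character in [3-8] (captured); then one or more of any character (captured).
Scanning left to right: at [0:32] match 'io355pkwcmgeeee84755@eec5geeee3x', groups = ('io', '355', 'pkwcmgeeee84755@eec5geeee3x').
`findall` packs the 3 group values into a tuple for every match.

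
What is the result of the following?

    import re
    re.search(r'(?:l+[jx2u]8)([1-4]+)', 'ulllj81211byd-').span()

(1, 10)

The match spans [1:10] → 'lllj81211'.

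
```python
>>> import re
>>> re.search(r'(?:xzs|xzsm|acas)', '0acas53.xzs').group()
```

'acas'

Unlike `match`, `search` isn't anchored — it looks for the pattern anywhere in the string.
The match spans [1:5] → 'acas'.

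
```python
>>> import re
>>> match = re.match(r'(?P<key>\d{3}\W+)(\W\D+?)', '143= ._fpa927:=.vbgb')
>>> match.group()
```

'143= ._'

The pattern matches exactly 3 of a digit, then one or more of a non-word character (captured as 'key'); then a non-word character, then one or more of a non-digit (lazy) (captured).
With `match`, the pattern is implicitly anchored at the beginning.
The match spans [0:7] → '143= ._'.
Captured: group 1 = '143= ', group 2 = '._'.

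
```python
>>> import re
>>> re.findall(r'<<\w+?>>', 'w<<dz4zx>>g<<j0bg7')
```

Matches: at [1:10] → '<<dz4zx>>'.
No capturing groups, so `findall` returns the 1 full match string.

['<<dz4zx>>']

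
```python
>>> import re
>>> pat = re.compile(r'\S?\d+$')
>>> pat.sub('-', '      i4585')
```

Pattern: optionally a non-whitespace character; then one or more of a digit; then anchored at the end.
Each match is replaced by '-'.

'      -'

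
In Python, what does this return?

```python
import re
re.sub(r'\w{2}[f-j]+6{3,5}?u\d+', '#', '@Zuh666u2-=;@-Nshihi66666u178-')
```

This matches exactly 2 of a word character, then one or more of a character in [f-j]; then 3 to 5 of a literal '6' (lazy), then a literal 'u', then one or more of a digit.
Matches: at [1:9] → 'Zuh666u2'; at [14:29] → 'Nshihi66666u178'.
Every occurrence is swapped for '#'.

'@#-=;@-#-'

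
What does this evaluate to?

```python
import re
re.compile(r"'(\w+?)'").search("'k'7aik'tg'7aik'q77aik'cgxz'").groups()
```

`re.search` tries every starting position until one works.
The match spans [0:3] → "'k'".
Captured: group 1 = 'k'.

('k',)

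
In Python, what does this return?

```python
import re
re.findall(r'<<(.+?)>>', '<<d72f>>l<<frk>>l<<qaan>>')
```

Walking the string: at [0:8] match '<<d72f>>', group 1 = 'd72f'; at [9:16] match '<<frk>>', group 1 = 'frk'; at [17:25] match '<<qaan>>', group 1 = 'qaan'.
One capturing group, so `findall` returns just the captured substring from each match — 3 in all.

['d72f', 'frk', 'qaan']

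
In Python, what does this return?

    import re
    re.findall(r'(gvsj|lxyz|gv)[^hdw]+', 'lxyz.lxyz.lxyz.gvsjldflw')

Scanning left to right: at [0:20] match 'lxyz.lxyz.lxyz.gvsjl', group 1 = 'lxyz'.
With a single group, `findall` returns only what that group captured — 1 item.

['lxyz']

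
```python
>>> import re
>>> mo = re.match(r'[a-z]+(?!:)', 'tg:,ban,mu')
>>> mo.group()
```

't'

`re.match` won't scan ahead — the pattern has to work from the very first character.
The match spans [0:1] → 't'.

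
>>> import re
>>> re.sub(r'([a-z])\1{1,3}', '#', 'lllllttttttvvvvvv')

After group 1 captures some text, `\1` only succeeds where that same text appears again.
Matches: at [0:4] → 'llll'; at [5:9] → 'tttt'; at [9:11] → 'tt'; at [11:15] → 'vvvv'; at [15:17] → 'vv'.
`sub` substitutes '#' at each match site.

'#l####'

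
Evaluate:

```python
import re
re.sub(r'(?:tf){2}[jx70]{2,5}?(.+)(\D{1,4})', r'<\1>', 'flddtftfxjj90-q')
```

'fldd<j90->'

The pattern matches the literal 'tf' repeated 2 times, then 2 to 5 of one of [jx70] (lazy); then one or more of any character (captured); then 1 to 4 of a non-digit (captured).
`\1` in the replacement pulls in group 1's text for each match.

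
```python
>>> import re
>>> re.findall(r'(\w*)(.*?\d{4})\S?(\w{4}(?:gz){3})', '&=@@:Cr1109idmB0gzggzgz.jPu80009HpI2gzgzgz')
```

[('', '&=@@:Cr1109idmB0gzggzgz.jPu8000', 'HpI2gzgzgz')]

Pattern: zero or more of a word character (captured); then zero or more of any character (lazy), then exactly 4 of a digit (captured); then optionally a non-whitespace character; then exactly 4 of a word character, then the literal 'gz' repeated 3 times (captured).
The `?` after the quantifier makes it lazy — it takes as little as possible before letting the rest of the pattern try.
Matches: at [0:42] match '&=@@:Cr1109idmB0gzggzgz.jPu80009HpI2gzgzgz', groups = ('', '&=@@:Cr1109idmB0gzggzgz.jPu8000', 'HpI2gzgzgz').
Multiple groups make `findall` return tuples — one 3-tuple for the one match.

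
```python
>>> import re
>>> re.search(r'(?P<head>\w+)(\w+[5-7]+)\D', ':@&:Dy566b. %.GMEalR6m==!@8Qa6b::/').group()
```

The pattern matches one or more of a word character (captured as 'head'); then one or more of a word character, then one or more of a character in [5-7] (captured); then a non-digit.
`search` walks the string left to right and returns the first match it finds.
The match spans [4:10] → 'Dy566b'.
Captured: group 1 = 'Dy5', group 2 = '66'.

'Dy566b'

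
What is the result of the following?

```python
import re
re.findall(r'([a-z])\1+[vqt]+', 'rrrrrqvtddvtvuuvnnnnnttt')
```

['r', 'd', 'u', 'n']

`\1` is not a pattern — it's the concrete string captured by group 1, re-applied verbatim.
With a single group, `findall` returns only what that group captured — 4 items.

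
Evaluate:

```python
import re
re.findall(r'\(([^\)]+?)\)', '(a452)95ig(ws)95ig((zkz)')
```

Walking the string: at [0:6] match '(a452)', group 1 = 'a452'; at [10:14] match '(ws)', group 1 = 'ws'; at [18:24] match '((zkz)', group 1 = '(zkz'.
With a single group, `findall` returns only what that group captured — 3 items.

['a452', 'ws', '(zkz']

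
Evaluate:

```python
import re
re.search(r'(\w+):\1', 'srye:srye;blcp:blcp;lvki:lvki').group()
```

`\1` has to match the exact text group 1 already captured.
The match spans [0:9] → 'srye:srye'.

'srye:srye'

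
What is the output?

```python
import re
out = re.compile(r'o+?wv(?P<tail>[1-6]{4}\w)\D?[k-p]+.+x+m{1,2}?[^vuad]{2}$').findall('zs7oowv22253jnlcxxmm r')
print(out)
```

['22253']

Pattern: one or more of the literal 'o' (lazy), then the literal 'wv'; then exactly 4 of a character in [1-6], then a word character (captured as 'tail'); then optionally a non-digit, then one or more of a character in [k-p]; then one or more of any character, then one or more of the literal 'x'; then 1 to 2 of a literal 'm' (lazy), then exactly 2 of any character except [vuad]; then anchored at the end.
`findall` collects group 1 from the one match (1 total).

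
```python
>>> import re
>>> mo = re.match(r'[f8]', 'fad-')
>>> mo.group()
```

`re.match` won't scan ahead — the pattern has to work from the very first character.
The match spans [0:1] → 'f'.

'f'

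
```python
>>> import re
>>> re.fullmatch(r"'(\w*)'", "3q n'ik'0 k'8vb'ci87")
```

None

`re.fullmatch` requires the pattern to consume the entire string.
Here there's no way to consume every character, so the call returns None.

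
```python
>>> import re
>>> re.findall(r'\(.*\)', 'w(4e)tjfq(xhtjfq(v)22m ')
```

['(4e)tjfq(xhtjfq(v)']

`findall` yields the raw match text (1 of them) because the pattern has no groups.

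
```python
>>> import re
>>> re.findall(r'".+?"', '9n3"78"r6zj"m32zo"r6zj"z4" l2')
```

['"78"', '"m32zo"', '"z4"']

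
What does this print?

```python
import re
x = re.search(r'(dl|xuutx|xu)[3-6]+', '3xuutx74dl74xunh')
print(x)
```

Here the pattern never matches, so the call returns None.

None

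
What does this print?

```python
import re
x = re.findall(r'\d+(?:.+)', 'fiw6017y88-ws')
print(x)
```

['6017y88-ws']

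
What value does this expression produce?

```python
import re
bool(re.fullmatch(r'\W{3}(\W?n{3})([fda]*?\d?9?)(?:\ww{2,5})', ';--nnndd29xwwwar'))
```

False

The pattern matches exactly 3 of a non-word character; then optionally a non-word character, then exactly 3 of the literal 'n' (captured); then zero or more of one of [fda] (lazy), then optionally a digit, then optionally a literal '9' (captured); then a word character, then 2 to 5 of the literal 'w' (non-capturing group).
For `fullmatch`, every character of the input must be accounted for by the pattern.
Here the string isn't matched end-to-end, so the call returns None, and `bool(None)` is False.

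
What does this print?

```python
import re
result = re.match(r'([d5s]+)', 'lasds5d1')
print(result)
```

None

This matches one or more of one of [d5s] (captured).
`re.match` only tries the pattern at the start of the string.
Here position 0 doesn't satisfy it, so the call returns None.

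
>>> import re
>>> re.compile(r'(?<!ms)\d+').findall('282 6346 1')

['282', '6346', '1']

`(?!…)`/`(?<!…)` only lets a position through if the neighbouring text does NOT match; no characters are consumed.
Walking the string: at [0:3] → '282'; at [4:8] → '6346'; at [9:10] → '1'.
`findall` yields the raw match text (3 of them) because the pattern has no groups.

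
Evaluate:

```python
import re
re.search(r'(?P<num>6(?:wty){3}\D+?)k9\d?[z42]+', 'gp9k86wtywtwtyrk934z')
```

None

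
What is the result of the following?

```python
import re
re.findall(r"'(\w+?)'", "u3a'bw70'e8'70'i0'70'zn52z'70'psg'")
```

Matches: at [3:9] match "'bw70'", group 1 = 'bw70'; at [11:15] match "'70'", group 1 = '70'; at [17:21] match "'70'", group 1 = '70'; at [26:30] match "'70'", group 1 = '70'.
One capturing group, so `findall` returns just the captured substring from each match — 4 in all.

['bw70', '70', '70', '70']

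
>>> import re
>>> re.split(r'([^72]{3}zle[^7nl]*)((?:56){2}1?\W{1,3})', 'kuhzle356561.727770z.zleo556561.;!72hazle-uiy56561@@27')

['', 'kuhzle3', '56561.', '72777', '0z.zleo5', '56561.;!', '72hazle-uiy56561@@27']

The pattern matches exactly 3 of any character except [72], then the literal 'zle', then zero or more of any character except [7nl] (captured); then the literal '56' repeated 2 times, then optionally the literal '1', then 1 to 3 of a non-word character (captured).
Matches to split on: at [0:13] → 'kuhzle356561.'; at [18:34] → '0z.zleo556561.;!'.
Because the pattern has a capturing group, `split` also inserts each captured text between the pieces.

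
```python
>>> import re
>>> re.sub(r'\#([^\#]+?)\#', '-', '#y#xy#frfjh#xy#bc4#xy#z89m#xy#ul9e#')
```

'-xy-xy-xy-xy-'

Matches: at [0:3] → '#y#'; at [5:12] → '#frfjh#'; at [14:19] → '#bc4#'; at [21:27] → '#z89m#'; at [29:35] → '#ul9e#'.
`sub` substitutes '-' at each match site.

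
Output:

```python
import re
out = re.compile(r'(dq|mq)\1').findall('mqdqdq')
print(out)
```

['dq']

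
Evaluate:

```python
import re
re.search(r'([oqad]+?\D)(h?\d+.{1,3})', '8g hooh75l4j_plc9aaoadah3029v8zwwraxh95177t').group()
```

This matches one or more of one of [oqad] (lazy), then a non-digit (captured); then optionally a literal 'h', then one or more of a digit, then 1 to 3 of any character (captured).
`re.search` tries every starting position until one works.
The match spans [4:12] → 'ooh75l4j'.
Captured: group 1 = 'oo', group 2 = 'h75l4j'.

'ooh75l4j'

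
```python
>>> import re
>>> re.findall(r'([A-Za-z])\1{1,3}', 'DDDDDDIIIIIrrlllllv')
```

['D', 'D', 'I', 'r', 'l']

After group 1 captures some text, `\1` only succeeds where that same text appears again.
`findall` collects group 1 from each match (5 total).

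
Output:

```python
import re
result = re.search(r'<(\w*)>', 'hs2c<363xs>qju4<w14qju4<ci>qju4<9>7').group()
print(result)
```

<363xs>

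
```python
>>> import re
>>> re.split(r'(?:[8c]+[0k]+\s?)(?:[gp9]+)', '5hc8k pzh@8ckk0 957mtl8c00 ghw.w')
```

The pattern matches one or more of one of [8c], then one or more of one of [0k], then optionally whitespace (non-capturing group); then one or more of one of [gp9] (non-capturing group).
Matches to split on: at [2:7] → 'c8k p'; at [10:17] → '8ckk0 9'; at [22:28] → '8c00 g'.
Splitting on the pattern gives 4 pieces.

['5h', 'zh@', '57mtl', 'hw.w']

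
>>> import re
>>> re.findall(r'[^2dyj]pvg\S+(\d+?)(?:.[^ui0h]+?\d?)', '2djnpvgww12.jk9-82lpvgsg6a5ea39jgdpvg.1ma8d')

Pattern: any character except [2dyj], then the literal 'pvg', then one or more of a non-whitespace character; then one or more of a digit (lazy) (captured); then any character, then one or more of any character except [ui0h] (lazy), then optionally a digit (non-capturing group).
Scanning left to right: at [3:42] match 'npvgww12.jk9-82lpvgsg6a5ea39jgdpvg.1ma8', group 1 = '1'.
With a single group, `findall` returns only what that group captured — 1 item.

['1']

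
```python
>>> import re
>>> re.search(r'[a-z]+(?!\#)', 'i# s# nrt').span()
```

`(?!…)`/`(?<!…)` only lets a position through if the neighbouring text does NOT match; no characters are consumed.
`re.search` tries every starting position until one works.
The match spans [6:9] → 'nrt'.

(6, 9)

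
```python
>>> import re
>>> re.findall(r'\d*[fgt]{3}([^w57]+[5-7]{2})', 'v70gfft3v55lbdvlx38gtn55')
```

['t3v55']

The pattern matches zero or more of a digit; then exactly 3 of one of [fgt]; then one or more of any character except [w57], then exactly 2 of a character in [5-7] (captured).
Walking the string: at [1:11] match '70gfft3v55', group 1 = 't3v55'.
With a single group, `findall` returns only what that group captured — 1 item.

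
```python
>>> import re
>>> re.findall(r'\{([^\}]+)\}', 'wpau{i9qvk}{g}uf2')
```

['i9qvk', 'g']

Walking the string: at [4:11] match '{i9qvk}', group 1 = 'i9qvk'; at [11:14] match '{g}', group 1 = 'g'.
Because there's exactly one group, `findall` drops the full match and keeps group 1 from each hit.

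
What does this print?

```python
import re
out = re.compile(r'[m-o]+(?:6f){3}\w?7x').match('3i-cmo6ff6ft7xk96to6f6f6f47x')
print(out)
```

None

This matches one or more of a character in [m-o], then the literal '6f' repeated 3 times; then optionally a word character, then the literal '7x'.
With `match`, the pattern is implicitly anchored at the beginning.
Here the string doesn't start with a match, so the call returns None.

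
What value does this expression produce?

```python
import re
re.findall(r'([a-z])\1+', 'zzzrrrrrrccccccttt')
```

['z', 'r', 'c', 't']

`\1` is not a pattern — it's the concrete string captured by group 1, re-applied verbatim.
Matches: at [0:3] match 'zzz', group 1 = 'z'; at [3:9] match 'rrrrrr', group 1 = 'r'; at [9:15] match 'cccccc', group 1 = 'c'; at [15:18] match 'ttt', group 1 = 't'.
Because there's exactly one group, `findall` drops the full match and keeps group 1 from each hit.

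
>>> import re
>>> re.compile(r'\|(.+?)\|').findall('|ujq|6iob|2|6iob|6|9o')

With the lazy modifier that quantifier settles for the fewest repetitions that let the rest of the pattern succeed (the atoms after it are unaffected and can still be greedy).
Because there's exactly one group, `findall` drops the full match and keeps group 1 from each hit.

['ujq', '2', '6']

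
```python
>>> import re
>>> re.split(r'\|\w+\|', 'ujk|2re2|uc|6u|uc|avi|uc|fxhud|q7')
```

Matches to split on: at [3:9] → '|2re2|'; at [11:15] → '|6u|'; at [17:22] → '|avi|'; at [24:31] → '|fxhud|'.
Splitting on the pattern gives 5 pieces.

['ujk', 'uc', 'uc', 'uc', 'q7']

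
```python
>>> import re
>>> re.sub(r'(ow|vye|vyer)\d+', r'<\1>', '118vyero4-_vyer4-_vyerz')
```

'118vyero4-_<vyer>-_vyerz'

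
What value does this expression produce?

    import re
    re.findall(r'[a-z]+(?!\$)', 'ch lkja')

['ch', 'lkja']

The negative lookaround is zero-width — it rules out positions where the adjacent text would match, without consuming anything.
Scanning left to right: at [0:2] → 'ch'; at [3:7] → 'lkja'.
`findall` yields the raw match text (2 of them) because the pattern has no groups.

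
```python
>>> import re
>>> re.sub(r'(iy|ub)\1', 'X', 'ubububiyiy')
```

'XubX'

After group 1 captures some text, `\1` only succeeds where that same text appears again.
Matches: at [0:4] → 'ubub'; at [6:10] → 'iyiy'.
`sub` substitutes 'X' at each match site.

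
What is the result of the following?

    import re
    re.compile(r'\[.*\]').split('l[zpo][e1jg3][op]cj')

`split` removes every match and returns the 2 fragments in between.

['l', 'cj']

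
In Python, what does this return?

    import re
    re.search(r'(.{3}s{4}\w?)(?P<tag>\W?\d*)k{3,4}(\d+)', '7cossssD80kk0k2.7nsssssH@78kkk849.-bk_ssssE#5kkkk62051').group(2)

The pattern matches exactly 3 of any character, then exactly 4 of a literal 's', then optionally a word character (captured); then optionally a non-word character, then zero or more of a digit (captured as 'tag'); then 3 to 4 of a literal 'k'; then one or more of a digit (captured).
Unlike `match`, `search` isn't anchored — it looks for the pattern anywhere in the string.
The match spans [16:33] → '7nsssssH@78kkk849'.
Captured: group 1 = '7nsssssH', group 2 = '@78', group 3 = '849'.

'@78'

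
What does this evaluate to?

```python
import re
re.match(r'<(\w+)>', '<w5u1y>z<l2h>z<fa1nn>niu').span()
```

`re.match` won't scan ahead — the pattern has to work from the very first character.
The match spans [0:7] → '<w5u1y>'.
Captured: group 1 = 'w5u1y'.

(0, 7)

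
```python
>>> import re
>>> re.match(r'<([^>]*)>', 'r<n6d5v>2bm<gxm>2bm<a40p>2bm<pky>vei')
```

`re.match` only tries the pattern at the start of the string.
Here the string doesn't start with a match, so the call returns None.

None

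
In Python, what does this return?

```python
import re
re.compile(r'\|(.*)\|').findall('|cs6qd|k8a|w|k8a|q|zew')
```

['cs6qd|k8a|w|k8a|q']

`findall` collects group 1 from the one match (1 total).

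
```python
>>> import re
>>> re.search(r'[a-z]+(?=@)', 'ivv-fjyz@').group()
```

'fjyz'

Because the assertion is zero-width, the text it checks is not consumed and won't appear in the result.
The match spans [4:8] → 'fjyz'.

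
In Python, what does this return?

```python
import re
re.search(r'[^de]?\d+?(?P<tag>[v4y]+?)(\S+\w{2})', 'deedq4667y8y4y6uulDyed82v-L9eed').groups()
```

The pattern matches optionally any character except [de], then one or more of a digit (lazy); then one or more of one of [v4y] (lazy) (captured as 'tag'); then one or more of a non-whitespace character, then exactly 2 of a word character (captured).
`re.search` tries every starting position until one works.
The match spans [4:31] → 'q4667y8y4y6uulDyed82v-L9eed'.
Captured: group 1 = 'y', group 2 = '8y4y6uulDyed82v-L9eed'.

('y', '8y4y6uulDyed82v-L9eed')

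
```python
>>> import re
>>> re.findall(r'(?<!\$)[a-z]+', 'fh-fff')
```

The negative lookahead/lookbehind blocks any match where the forbidden context is present.
Scanning left to right: at [0:2] → 'fh'; at [3:6] → 'fff'.
Since nothing is captured, `findall` lists the 2 matched substrings directly.

['fh', 'fff']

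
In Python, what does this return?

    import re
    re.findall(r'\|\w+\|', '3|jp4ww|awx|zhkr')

Walking the string: at [1:8] → '|jp4ww|'.
With no groups in the pattern, `findall` gives back each whole match — 1 here.

['|jp4ww|']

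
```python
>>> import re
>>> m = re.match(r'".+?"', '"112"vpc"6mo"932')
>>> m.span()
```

With the lazy modifier that quantifier settles for the fewest repetitions that let the rest of the pattern succeed (the atoms after it are unaffected and can still be greedy).
`re.match` only tries the pattern at the start of the string.
The match spans [0:5] → '"112"'.

(0, 5)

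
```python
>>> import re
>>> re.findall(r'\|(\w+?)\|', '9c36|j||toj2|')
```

['j', 'toj2']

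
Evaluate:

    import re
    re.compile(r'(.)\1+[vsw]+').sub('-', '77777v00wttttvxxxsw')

'----'

A backreference is literal: `\1` must see the identical characters the first group matched.
Matches: at [0:6] → '77777v'; at [6:9] → '00w'; at [9:14] → 'ttttv'; at [14:19] → 'xxxsw'.
`sub` substitutes '-' at each match site.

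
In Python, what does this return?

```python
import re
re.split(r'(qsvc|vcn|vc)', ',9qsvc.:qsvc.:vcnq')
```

[',9', 'qsvc', '.:', 'qsvc', '.:', 'vcn', 'q']

Branches in `(...|...)` are attempted left-to-right; the first branch that allows the whole pattern to succeed is taken.
Matches to split on: at [2:6] → 'qsvc'; at [8:12] → 'qsvc'; at [14:17] → 'vcn'.
The group in the pattern means `split` returns the separators' captures alongside the pieces.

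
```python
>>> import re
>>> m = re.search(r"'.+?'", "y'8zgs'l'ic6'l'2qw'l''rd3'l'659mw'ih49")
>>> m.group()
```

"'8zgs'"

A non-greedy quantifier consumes as few characters as it can — just enough that the remainder of the pattern still matches from where it stops; whatever follows it matches normally.
`search` walks the string left to right and returns the first match it finds.
The match spans [1:7] → "'8zgs'".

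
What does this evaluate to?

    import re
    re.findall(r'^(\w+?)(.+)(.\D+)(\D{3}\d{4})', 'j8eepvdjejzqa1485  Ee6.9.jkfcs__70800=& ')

[('j', '8eepvdjejzqa1485  Ee6.9.jk', 'fc', 's__7080')]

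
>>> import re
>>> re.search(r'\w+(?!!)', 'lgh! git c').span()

(0, 2)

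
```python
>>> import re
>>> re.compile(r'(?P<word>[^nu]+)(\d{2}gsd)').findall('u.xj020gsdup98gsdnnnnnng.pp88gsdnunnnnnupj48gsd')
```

The pattern matches one or more of any character except [nu] (captured as 'word'); then exactly 2 of a digit, then the literal 'gsd' (captured).
Matches: at [1:10] match '.xj020gsd', groups = ('.xj0', '20gsd'); at [11:17] match 'p98gsd', groups = ('p', '98gsd'); at [23:32] match 'g.pp88gsd', groups = ('g.pp', '88gsd'); at [40:47] match 'pj48gsd', groups = ('pj', '48gsd').
`findall` packs the 2 group values into a tuple for every match.

[('.xj0', '20gsd'), ('p', '98gsd'), ('g.pp', '88gsd'), ('pj', '48gsd')]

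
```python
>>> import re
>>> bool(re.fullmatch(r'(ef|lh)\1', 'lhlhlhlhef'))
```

False

`\1` has to match the exact text group 1 already captured.
For `fullmatch`, every character of the input must be accounted for by the pattern.
Here the string isn't matched end-to-end, so the call returns None, and `bool(None)` is False.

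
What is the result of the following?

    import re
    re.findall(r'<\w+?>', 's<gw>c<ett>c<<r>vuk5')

Matches: at [1:5] → '<gw>'; at [6:11] → '<ett>'; at [13:16] → '<r>'.
No capturing groups, so `findall` returns the 3 full match strings.

['<gw>', '<ett>', '<r>']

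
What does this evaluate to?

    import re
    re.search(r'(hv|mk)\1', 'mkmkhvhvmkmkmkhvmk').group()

The backreference `\1` re-matches whatever the first group consumed, character for character.
The match spans [0:4] → 'mkmk'.

'mkmk'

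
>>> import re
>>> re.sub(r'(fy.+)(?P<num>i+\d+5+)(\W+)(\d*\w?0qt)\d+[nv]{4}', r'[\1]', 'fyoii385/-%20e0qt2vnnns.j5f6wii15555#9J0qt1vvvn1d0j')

'[fyoii385/-%20e0qt2vnnns.j5f6wi]1d0j'

Pattern: the literal 'fy', then one or more of any character (captured); then one or more of the literal 'i', then one or more of a digit, then one or more of the literal '5' (captured as 'num'); then one or more of a non-word character (captured); then zero or more of a digit, then optionally a word character, then the literal '0qt' (captured); then one or more of a digit, then exactly 4 of one of [nv].
Each match is replaced using the text its own group 1 captured.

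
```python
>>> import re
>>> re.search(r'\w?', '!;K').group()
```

''

This matches optionally a word character.
`search` walks the string left to right and returns the first match it finds.
The match spans [0:0] → ''.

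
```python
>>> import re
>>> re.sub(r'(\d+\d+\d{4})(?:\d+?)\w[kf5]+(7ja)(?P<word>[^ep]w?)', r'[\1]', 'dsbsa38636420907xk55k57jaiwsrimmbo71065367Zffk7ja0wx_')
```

'dsbsa[3863642090]srimmbo[7106536]x_'

This matches one or more of a digit, then one or more of a digit, then exactly 4 of a digit (captured); then one or more of a digit (lazy) (non-capturing group); then a word character, then one or more of one of [kf5]; then the literal '7', then the literal 'ja' (captured); then any character except [ep], then optionally the literal 'w' (captured as 'word').
Matches: at [5:27] → '38636420907xk55k57jaiw'; at [34:51] → '71065367Zffk7ja0w'.
`\1` in the replacement pulls in group 1's text for each match.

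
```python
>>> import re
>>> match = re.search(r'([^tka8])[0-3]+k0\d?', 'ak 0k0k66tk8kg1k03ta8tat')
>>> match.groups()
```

The match spans [2:6] → ' 0k0'.
Captured: group 1 = ' '.

(' ',)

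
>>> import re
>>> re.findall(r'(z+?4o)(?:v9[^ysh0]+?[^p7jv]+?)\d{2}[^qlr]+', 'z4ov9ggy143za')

['z4o']

This matches one or more of a literal 'z' (lazy), then the literal '4o' (captured); then the literal 'v9', then one or more of any character except [ysh0] (lazy), then one or more of any character except [p7jv] (lazy) (non-capturing group); then exactly 2 of a digit, then one or more of any character except [qlr].
Scanning left to right: at [0:13] match 'z4ov9ggy143za', group 1 = 'z4o'.
With a single group, `findall` returns only what that group captured — 1 item.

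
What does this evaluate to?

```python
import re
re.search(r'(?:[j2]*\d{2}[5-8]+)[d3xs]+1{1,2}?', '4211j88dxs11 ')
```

This matches zero or more of one of [j2], then exactly 2 of a digit, then one or more of a character in [5-8] (non-capturing group); then one or more of one of [d3xs], then 1 to 2 of a literal '1' (lazy).
`search` walks the string left to right and returns the first match it finds.
Here the pattern never matches, so the call returns None.

None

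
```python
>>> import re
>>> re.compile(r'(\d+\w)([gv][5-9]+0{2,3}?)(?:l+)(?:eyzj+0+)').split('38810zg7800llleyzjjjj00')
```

`re.split` interleaves the captured-group text with the surrounding fragments.

['', '38810z', 'g7800', '']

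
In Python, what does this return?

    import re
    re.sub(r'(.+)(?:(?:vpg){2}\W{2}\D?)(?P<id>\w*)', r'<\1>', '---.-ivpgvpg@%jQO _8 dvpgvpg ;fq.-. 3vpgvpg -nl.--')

The replacement refers to a captured group, so each match is rewritten using its own captured text.

'<---.-ivpgvpg@%jQO _8 dvpgvpg ;fq.-. 3>.--'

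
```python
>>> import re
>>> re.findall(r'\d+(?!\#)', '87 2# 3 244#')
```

['87', '3', '24']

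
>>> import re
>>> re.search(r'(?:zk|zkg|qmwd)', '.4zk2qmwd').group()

`re.search` scans for the first position where the pattern succeeds.
The match spans [2:4] → 'zk'.

'zk'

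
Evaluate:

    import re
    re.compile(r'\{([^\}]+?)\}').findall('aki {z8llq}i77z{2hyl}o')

['z8llq', '2hyl']

With a single group, `findall` returns only what that group captured — 2 items.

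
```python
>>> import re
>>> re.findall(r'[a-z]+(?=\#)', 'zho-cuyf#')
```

The `(?=…)`/`(?<=…)` assertion just peeks at neighbouring text; it doesn't advance the match position.
Matches: at [4:8] → 'cuyf'.
Since nothing is captured, `findall` lists the 1 matched substring directly.

['cuyf']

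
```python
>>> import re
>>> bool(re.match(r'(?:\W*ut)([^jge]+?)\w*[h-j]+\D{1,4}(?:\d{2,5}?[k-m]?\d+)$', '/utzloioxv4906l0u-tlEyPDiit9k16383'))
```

False

Pattern: zero or more of a non-word character, then the literal 'ut' (non-capturing group); then one or more of any character except [jge] (lazy) (captured); then zero or more of a word character, then one or more of a character in [h-j], then 1 to 4 of a non-digit; then 2 to 5 of a digit (lazy), then optionally a character in [k-m], then one or more of a digit (non-capturing group); then anchored at the end.
With `match`, the pattern is implicitly anchored at the beginning.
Here the string doesn't start with a match, so the call returns None, and `bool(None)` is False.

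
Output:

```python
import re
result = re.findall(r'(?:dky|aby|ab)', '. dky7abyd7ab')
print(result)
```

['dky', 'aby', 'ab']

Alternation tries branches left to right and keeps the first one that lets the overall match succeed at that position.
Scanning left to right: at [2:5] → 'dky'; at [6:9] → 'aby'; at [11:13] → 'ab'.
No capturing groups, so `findall` returns the 3 full match strings.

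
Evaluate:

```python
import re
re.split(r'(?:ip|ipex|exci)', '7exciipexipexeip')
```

['7', '', 'ex', 'exe', '']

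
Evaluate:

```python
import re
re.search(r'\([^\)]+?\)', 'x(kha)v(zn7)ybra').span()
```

(1, 6)

The match spans [1:6] → '(kha)'.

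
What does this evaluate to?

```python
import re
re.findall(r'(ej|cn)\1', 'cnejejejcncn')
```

['ej', 'cn']

The backreference `\1` re-matches whatever the first group consumed, character for character.
`findall` collects group 1 from each match (2 total).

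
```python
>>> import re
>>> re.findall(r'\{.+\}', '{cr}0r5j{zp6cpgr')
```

['{cr}']

Walking the string: at [0:4] → '{cr}'.
With no groups in the pattern, `findall` gives back each whole match — 1 here.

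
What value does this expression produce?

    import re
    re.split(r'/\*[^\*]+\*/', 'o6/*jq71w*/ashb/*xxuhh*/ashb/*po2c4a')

The string is cut at each match, leaving 3 pieces.

['o6', 'ashb', 'ashb/*po2c4a']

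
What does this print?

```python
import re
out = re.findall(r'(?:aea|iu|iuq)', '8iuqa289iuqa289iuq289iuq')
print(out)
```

`|` is ordered: at each position the engine commits to the first alternative that works.
Walking the string: at [1:3] → 'iu'; at [8:10] → 'iu'; at [15:17] → 'iu'; at [21:23] → 'iu'.
No capturing groups, so `findall` returns the 4 full match strings.

['iu', 'iu', 'iu', 'iu']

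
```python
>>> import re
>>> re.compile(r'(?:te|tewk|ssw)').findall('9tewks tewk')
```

['te', 'te']

`|` is ordered: at each position the engine commits to the first alternative that works.
Matches: at [1:3] → 'te'; at [7:9] → 'te'.
Since nothing is captured, `findall` lists the 2 matched substrings directly.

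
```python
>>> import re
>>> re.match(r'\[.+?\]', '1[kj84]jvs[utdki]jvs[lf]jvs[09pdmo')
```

None

`re.match` won't scan ahead — the pattern has to work from the very first character.
Here the pattern fails at index 0, so the call returns None.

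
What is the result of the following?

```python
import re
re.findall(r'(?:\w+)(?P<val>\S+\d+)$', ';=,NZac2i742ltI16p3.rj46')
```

The pattern matches one or more of a word character (non-capturing group); then one or more of a non-whitespace character, then one or more of a digit (captured as 'val'); then anchored at the end.
`findall` collects group 1 from the one match (1 total).

['.rj46']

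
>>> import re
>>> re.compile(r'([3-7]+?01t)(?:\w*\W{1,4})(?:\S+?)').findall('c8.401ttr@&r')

With a single group, `findall` returns only what that group captured — 1 item.

['401t']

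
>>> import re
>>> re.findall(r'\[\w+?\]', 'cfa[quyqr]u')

Walking the string: at [3:10] → '[quyqr]'.
Since nothing is captured, `findall` lists the 1 matched substring directly.

['[quyqr]']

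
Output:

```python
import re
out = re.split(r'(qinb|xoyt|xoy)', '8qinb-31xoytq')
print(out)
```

['8', 'qinb', '-31', 'xoyt', 'q']

Branches in `(...|...)` are attempted left-to-right; the first branch that allows the whole pattern to succeed is taken.
Matches to split on: at [1:5] → 'qinb'; at [8:12] → 'xoyt'.
The group in the pattern means `split` returns the separators' captures alongside the pieces.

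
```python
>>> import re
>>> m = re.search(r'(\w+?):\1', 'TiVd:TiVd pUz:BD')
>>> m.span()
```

`\1` is not a pattern — it's the concrete string captured by group 1, re-applied verbatim.
`re.search` tries every starting position until one works.
The match spans [0:9] → 'TiVd:TiVd'.
Captured: group 1 = 'TiVd'.

(0, 9)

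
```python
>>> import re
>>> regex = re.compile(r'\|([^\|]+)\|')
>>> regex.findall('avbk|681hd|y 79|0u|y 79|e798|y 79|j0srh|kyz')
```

Scanning left to right: at [4:11] match '|681hd|', group 1 = '681hd'; at [15:19] match '|0u|', group 1 = '0u'; at [23:29] match '|e798|', group 1 = 'e798'; at [33:40] match '|j0srh|', group 1 = 'j0srh'.
Because there's exactly one group, `findall` drops the full match and keeps group 1 from each hit.

['681hd', '0u', 'e798', 'j0srh']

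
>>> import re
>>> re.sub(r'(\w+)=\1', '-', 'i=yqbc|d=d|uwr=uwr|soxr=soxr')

'i=yqbc|-|-|-'

`\1` has to match the exact text group 1 already captured.
Matches: at [7:10] → 'd=d'; at [11:18] → 'uwr=uwr'; at [19:28] → 'soxr=soxr'.
Every occurrence is swapped for '-'.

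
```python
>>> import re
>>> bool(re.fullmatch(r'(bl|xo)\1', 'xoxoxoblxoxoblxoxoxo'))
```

False

`\1` is not a pattern — it's the concrete string captured by group 1, re-applied verbatim.
`re.fullmatch` requires the pattern to consume the entire string.
Here there's no way to consume every character, so the call returns None, and `bool(None)` is False.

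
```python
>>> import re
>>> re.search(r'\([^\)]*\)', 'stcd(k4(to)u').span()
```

(4, 11)

`search` walks the string left to right and returns the first match it finds.
The match spans [4:11] → '(k4(to)'.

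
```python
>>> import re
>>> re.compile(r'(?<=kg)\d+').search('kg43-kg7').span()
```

Because the assertion is zero-width, the text it checks is not consumed and won't appear in the result.
The match spans [2:4] → '43'.

(2, 4)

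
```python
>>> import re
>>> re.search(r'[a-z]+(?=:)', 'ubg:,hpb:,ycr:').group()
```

Because the assertion is zero-width, the text it checks is not consumed and won't appear in the result.
`search` walks the string left to right and returns the first match it finds.
The match spans [0:3] → 'ubg'.

'ubg'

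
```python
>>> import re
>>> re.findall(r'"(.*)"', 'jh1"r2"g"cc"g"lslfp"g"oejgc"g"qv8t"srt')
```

With a single group, `findall` returns only what that group captured — 1 item.

['r2"g"cc"g"lslfp"g"oejgc"g"qv8t']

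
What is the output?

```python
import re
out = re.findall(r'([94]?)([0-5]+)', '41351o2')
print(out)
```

[('4', '1351'), ('', '2')]

The pattern matches optionally one of [94] (captured); then one or more of a character in [0-5] (captured).
Scanning left to right: at [0:5] match '41351', groups = ('4', '1351'); at [6:7] match '2', groups = ('', '2').
With 2 capturing groups, `findall` returns a 2-tuple per match.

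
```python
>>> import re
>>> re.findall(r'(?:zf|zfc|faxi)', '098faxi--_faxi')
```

Walking the string: at [3:7] → 'faxi'; at [10:14] → 'faxi'.
With no groups in the pattern, `findall` gives back each whole match — 2 here.

['faxi', 'faxi']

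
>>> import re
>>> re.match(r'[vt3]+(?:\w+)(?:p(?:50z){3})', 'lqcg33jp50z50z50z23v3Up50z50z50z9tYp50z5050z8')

None

This matches one or more of one of [vt3]; then one or more of a word character (non-capturing group); then the literal 'p', then the literal '50z' repeated 3 times (non-capturing group).
`re.match` only tries the pattern at the start of the string.
Here the pattern fails at index 0, so the call returns None.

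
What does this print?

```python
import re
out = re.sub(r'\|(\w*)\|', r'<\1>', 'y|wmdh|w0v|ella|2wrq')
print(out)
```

y<wmdh>w0v<ella>2wrq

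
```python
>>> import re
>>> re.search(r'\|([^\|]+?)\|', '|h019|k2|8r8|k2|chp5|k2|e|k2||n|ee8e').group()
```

'|h019|'

Unlike `match`, `search` isn't anchored — it looks for the pattern anywhere in the string.
The match spans [0:6] → '|h019|'.
Captured: group 1 = 'h019'.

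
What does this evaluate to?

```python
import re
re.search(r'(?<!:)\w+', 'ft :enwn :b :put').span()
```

The negative lookahead/lookbehind blocks any match where the forbidden context is present.
The match spans [0:2] → 'ft'.

(0, 2)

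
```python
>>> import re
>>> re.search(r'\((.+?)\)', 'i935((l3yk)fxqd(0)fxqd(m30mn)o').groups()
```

('(l3yk',)

Lazy quantifiers expand one character at a time until the remainder of the pattern can match.
`search` walks the string left to right and returns the first match it finds.
The match spans [4:11] → '((l3yk)'.
Captured: group 1 = '(l3yk'.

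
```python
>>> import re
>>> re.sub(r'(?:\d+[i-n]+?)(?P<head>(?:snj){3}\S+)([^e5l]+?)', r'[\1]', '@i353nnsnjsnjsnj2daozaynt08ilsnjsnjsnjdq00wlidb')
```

'@i[snjsnjsnj2daozaynt08ilsnjsnjsnjdq00wlid]'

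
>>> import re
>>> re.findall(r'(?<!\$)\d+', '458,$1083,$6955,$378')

['458', '083', '955', '78']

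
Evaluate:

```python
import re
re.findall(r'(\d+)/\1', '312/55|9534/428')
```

The backreference `\1` re-matches whatever the first group consumed, character for character.
Scanning left to right: at [10:13] match '4/4', group 1 = '4'.
One capturing group, so `findall` returns just the captured substring from the one match — 1 in all.

['4']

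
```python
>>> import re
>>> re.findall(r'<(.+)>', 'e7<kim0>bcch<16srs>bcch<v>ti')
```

['kim0>bcch<16srs>bcch<v']

Walking the string: at [2:26] match '<kim0>bcch<16srs>bcch<v>', group 1 = 'kim0>bcch<16srs>bcch<v'.
`findall` collects group 1 from the one match (1 total).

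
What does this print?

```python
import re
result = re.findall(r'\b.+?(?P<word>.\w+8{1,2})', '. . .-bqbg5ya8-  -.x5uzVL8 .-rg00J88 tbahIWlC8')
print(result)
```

['qbg5ya8', '.x5uzVL8', '-rg00J88', 'tbahIWlC8']

This matches a word boundary (`\b`, zero-width); then one or more of any character (lazy); then any character, then one or more of a word character, then 1 to 2 of the literal '8' (captured as 'word').
The `?` after the quantifier makes it lazy — it takes as little as possible before letting the rest of the pattern try.
Matches: at [6:14] match 'bqbg5ya8', group 1 = 'qbg5ya8'; at [14:26] match '-  -.x5uzVL8', group 1 = '.x5uzVL8'; at [26:36] match ' .-rg00J88', group 1 = '-rg00J88'; at [36:46] match ' tbahIWlC8', group 1 = 'tbahIWlC8'.
Because there's exactly one group, `findall` drops the full match and keeps group 1 from each hit.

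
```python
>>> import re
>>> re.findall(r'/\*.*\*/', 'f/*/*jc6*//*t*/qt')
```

['/*/*jc6*//*t*/']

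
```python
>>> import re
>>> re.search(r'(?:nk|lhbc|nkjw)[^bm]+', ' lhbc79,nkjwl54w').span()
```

`re.search` tries every starting position until one works.
The match spans [1:16] → 'lhbc79,nkjwl54w'.

(1, 16)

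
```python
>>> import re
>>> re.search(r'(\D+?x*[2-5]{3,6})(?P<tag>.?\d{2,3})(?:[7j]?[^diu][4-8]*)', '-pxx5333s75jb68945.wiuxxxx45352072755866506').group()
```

'-pxx5333s75jb68'

Pattern: one or more of a non-digit (lazy), then zero or more of a literal 'x', then 3 to 6 of a character in [2-5] (captured); then optionally any character, then 2 to 3 of a digit (captured as 'tag'); then optionally one of [7j], then any character except [diu], then zero or more of a character in [4-8] (non-capturing group).
The match spans [0:15] → '-pxx5333s75jb68'.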